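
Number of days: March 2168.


31 days

Month: March (month 3)
March has 31 days


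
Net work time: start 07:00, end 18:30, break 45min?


10h 45m (645 minutes)

Total time = (18×60+30) - (7×60+0)
= 1110 - 420 = 690 min
Minus break: 690 - 45 = 645 min
= 10h 45m


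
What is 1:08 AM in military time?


Input: 1:08 AM
AM hour stays: 1

01:08


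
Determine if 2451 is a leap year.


No

Rules: divisible by 4 AND (not by 100 OR by 400)
2451 ÷ 4 = 612 remainder 3 → not divisible by 4
Not divisible by 4 → not a leap year


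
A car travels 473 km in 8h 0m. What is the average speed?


59.1 km/h

Distance: 473 km
Time: 8 hours
Speed = 473 / 8 ≈ 59.1 km/h


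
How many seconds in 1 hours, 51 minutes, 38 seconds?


Hours: 1 × 3600 = 3600
Minutes: 51 × 60 = 3060
Seconds: 38
Total = 3600 + 3060 + 38 = 6698

6698 seconds


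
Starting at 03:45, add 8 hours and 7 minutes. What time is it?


11:52

Start: 225 minutes from midnight
Add: 487 minutes
Total: 712 minutes
Hours: 712 ÷ 60 = 11 remainder 52


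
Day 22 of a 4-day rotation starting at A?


Shift B

Shifts: A, B, C, D
Start: A (index 0)
Day 22: (0 + 22 - 1) mod 4
= 21 mod 4
= 1
Index 1 → shift B


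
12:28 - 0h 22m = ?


12:06

Start: 748 minutes from midnight
Subtract: 22 minutes
Remaining: 748 - 22 = 726
Hours: 12, Minutes: 6


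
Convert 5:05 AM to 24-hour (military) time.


05:05

Input: 5:05 AM
AM hour stays: 5


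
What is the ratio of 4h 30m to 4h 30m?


Duration 1: 270 minutes
Duration 2: 270 minutes
Ratio = 270:270
GCD = 270
Simplified = 1:1
As a decimal: 1/1 = 1.00

1:1 (1.00)


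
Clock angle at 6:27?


31.5°

Hour hand = 6×30 + 27×0.5 = 193.5°
Minute hand = 27×6 = 162°
Difference = |193.5 - 162| = 31.5°


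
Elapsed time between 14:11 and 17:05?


End time in minutes: 17×60 + 5 = 1025
Start time in minutes: 14×60 + 11 = 851
Difference = 1025 - 851 = 174 minutes
= 2 hours 54 minutes

2h 54m


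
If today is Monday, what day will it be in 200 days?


Start: Monday (index 0)
(0 + 200) mod 7
= 200 mod 7
= 4
Index 4 → Friday

Friday


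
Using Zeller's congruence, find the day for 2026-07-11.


Zeller's congruence:
q=11, m=7, k=26, j=20
h = (11 + ⌊13×8/5⌋ + 26 + ⌊26/4⌋ + ⌊20/4⌋ - 2×20) mod 7
= (11 + 20 + 26 + 6 + 5 - 40) mod 7
= 28 mod 7 = 0
h=0 → Saturday

Saturday


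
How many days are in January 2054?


31 days

Month: January (month 1)
January has 31 days


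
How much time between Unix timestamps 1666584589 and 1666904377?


319788 seconds (88.8 hours / 3.70 days)

Difference = 1666904377 - 1666584589 = 319788 seconds
In hours: 319788 / 3600 ≈ 88.8
In days: 319788 / 86400 ≈ 3.70


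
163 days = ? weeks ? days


23 weeks 2 days

Weeks: 163 ÷ 7 = 23 remainder 2


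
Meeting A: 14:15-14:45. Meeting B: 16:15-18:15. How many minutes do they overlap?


0 minutes

Meeting A: 855-885 (in minutes from midnight)
Meeting B: 975-1095
Overlap start = max(855, 975) = 975
Overlap end = min(885, 1095) = 885
Overlap = max(0, 885 - 975) = 0 min


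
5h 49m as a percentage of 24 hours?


Total minutes: 5×60 + 49 = 349
Day = 24×60 = 1440 minutes
Fraction = 349/1440 ≈ 0.2424
As a percentage: 349/1440 × 100 ≈ 24.24%

0.2424 (24.24%)


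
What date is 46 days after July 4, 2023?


Start: July 4, 2023
Add 46 days
July 4 → August 1: 31 - 4 + 1 = 28 days (46 - 28 = 18 left)
August 1 + 18 = August 19, 2023

August 19, 2023


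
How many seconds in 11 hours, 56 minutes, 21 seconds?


42981 seconds

Hours: 11 × 3600 = 39600
Minutes: 56 × 60 = 3360
Seconds: 21
Total = 39600 + 3360 + 21 = 42981


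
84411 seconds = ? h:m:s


23h 26m 51s

Hours: 84411 ÷ 3600 = 23 remainder 1611
Minutes: 1611 ÷ 60 = 26 remainder 51
Seconds: 51


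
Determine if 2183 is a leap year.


No

Rules: divisible by 4 AND (not by 100 OR by 400)
2183 ÷ 4 = 545 remainder 3 → not divisible by 4
Not divisible by 4 → not a leap year


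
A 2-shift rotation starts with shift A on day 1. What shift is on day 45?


Shifts: A, B
Start: A (index 0)
Day 45: (0 + 45 - 1) mod 2
= 44 mod 2
= 0
Index 0 → shift A

Shift A


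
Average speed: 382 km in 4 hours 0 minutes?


95.5 km/h

Distance: 382 km
Time: 4 hours
Speed = 382 / 4 = 95.5 km/h


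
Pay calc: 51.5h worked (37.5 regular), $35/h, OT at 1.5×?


$2047.50

Regular: 37.5h × $35 = $1312.50
Overtime: 51.5 - 37.5 = 14.0h
OT pay: 14.0h × $35 × 1.5 = $735.00
Total = $1312.50 + $735.00 = $2047.50


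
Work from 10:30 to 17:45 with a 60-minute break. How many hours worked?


Total time = (17×60+45) - (10×60+30)
= 1065 - 630 = 435 min
Minus break: 435 - 60 = 375 min
= 6h 15m

6h 15m (375 minutes)


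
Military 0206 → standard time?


Hour: 2
2 < 12 → AM

2:06 AM


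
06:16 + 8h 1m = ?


Start: 376 minutes from midnight
Add: 481 minutes
Total: 857 minutes
Hours: 857 ÷ 60 = 14 remainder 17

14:17


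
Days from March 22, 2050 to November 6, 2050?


From March 22, 2050 to November 6, 2050
Rest of March 2050: 31 - 22 = 9
Full months: April 30, May 31, June 30, July 31, August 31, September 30, October 31
Days into November 2050: 6
Total = 9 + 30 + 31 + 30 + 31 + 31 + 30 + 31 + 6 = 229 days

229 days


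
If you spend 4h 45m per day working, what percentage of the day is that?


19.8%

Time: 285 minutes
Day: 1440 minutes
Percentage = (285/1440) × 100 ≈ 19.8%


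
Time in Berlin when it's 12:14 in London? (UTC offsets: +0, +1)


Time difference = UTC+1 - UTC+0 = +1 hours
New hour = (12 + 1) mod 24
= 13 mod 24 = 13
Minutes unchanged → 13:14

13:14


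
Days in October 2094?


Month: October (month 10)
October has 31 days

31 days


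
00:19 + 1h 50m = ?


Start: 19 minutes from midnight
Add: 110 minutes
Total: 129 minutes
Hours: 129 ÷ 60 = 2 remainder 9

02:09


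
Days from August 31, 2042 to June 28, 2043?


From August 31, 2042 to June 28, 2043
Rest of August 2042: 31 - 31 = 0
Full months: September 30, October 31, November 30, December 31, January 31, February 2043 28, March 31, April 30, May 31
Days into June 2043: 28
Total = 0 + 30 + 31 + 30 + 31 + 31 + 28 + 31 + 30 + 31 + 28 = 301 days

301 days


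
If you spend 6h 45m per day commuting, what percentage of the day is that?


28.1%

Time: 405 minutes
Day: 1440 minutes
Percentage = (405/1440) × 100 ≈ 28.1%


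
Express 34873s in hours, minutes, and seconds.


Hours: 34873 ÷ 3600 = 9 remainder 2473
Minutes: 2473 ÷ 60 = 41 remainder 13
Seconds: 13

9h 41m 13s


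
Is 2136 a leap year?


Rules: divisible by 4 AND (not by 100 OR by 400)
2136 ÷ 4 = 534 exactly → divisible by 4
2136 ÷ 100 = 21 remainder 36 → not divisible by 100
Divisible by 4 but not by 100 → leap year

Yes


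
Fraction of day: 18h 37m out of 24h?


Total minutes: 18×60 + 37 = 1117
Day = 24×60 = 1440 minutes
Fraction = 1117/1440 ≈ 0.7757
As a percentage: 1117/1440 × 100 ≈ 77.57%

0.7757 (77.57%)


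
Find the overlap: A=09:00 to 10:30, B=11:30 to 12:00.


0 minutes

Meeting A: 540-630 (in minutes from midnight)
Meeting B: 690-720
Overlap start = max(540, 690) = 690
Overlap end = min(630, 720) = 630
Overlap = max(0, 630 - 690) = 0 min


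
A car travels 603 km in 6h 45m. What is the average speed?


89.3 km/h

Distance: 603 km
Time: 6h 45m = 405 min = 405/60 = 27/4 hours
Speed = 603 ÷ (27/4) = 603 × 4 / 27 = 2412/27 ≈ 89.3 km/h


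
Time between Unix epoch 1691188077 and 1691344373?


156296 seconds (43.4 hours / 1.81 days)

Difference = 1691344373 - 1691188077 = 156296 seconds
In hours: 156296 / 3600 ≈ 43.4
In days: 156296 / 86400 ≈ 1.81


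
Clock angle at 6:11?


Hour hand = 6×30 + 11×0.5 = 185.5°
Minute hand = 11×6 = 66°
Difference = |185.5 - 66| = 119.5°

119.5°


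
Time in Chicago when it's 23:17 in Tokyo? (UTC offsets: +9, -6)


08:17

Time difference = UTC-6 - UTC+9 = -15 hours
New hour = (23 -15) mod 24
= 8 mod 24 = 8
Minutes unchanged → 08:17


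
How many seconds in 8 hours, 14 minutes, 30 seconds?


Hours: 8 × 3600 = 28800
Minutes: 14 × 60 = 840
Seconds: 30
Total = 28800 + 840 + 30 = 29670

29670 seconds


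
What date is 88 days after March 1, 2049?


Start: March 1, 2049
Add 88 days
March 1 → April 1: 31 - 1 + 1 = 31 days (88 - 31 = 57 left)
April 1 → May 1: 30 - 1 + 1 = 30 days (57 - 30 = 27 left)
May 1 + 27 = May 28, 2049

May 28, 2049


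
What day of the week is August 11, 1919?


Zeller's congruence:
q=11, m=8, k=19, j=19
h = (11 + ⌊13×9/5⌋ + 19 + ⌊19/4⌋ + ⌊19/4⌋ - 2×19) mod 7
= (11 + 23 + 19 + 4 + 4 - 38) mod 7
= 23 mod 7 = 2
h=2 → Monday

Monday


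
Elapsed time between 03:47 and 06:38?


2h 51m

End time in minutes: 6×60 + 38 = 398
Start time in minutes: 3×60 + 47 = 227
Difference = 398 - 227 = 171 minutes
= 2 hours 51 minutes


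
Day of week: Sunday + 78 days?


Start: Sunday (index 6)
(6 + 78) mod 7
= 84 mod 7
= 0
Index 0 → Monday

Monday


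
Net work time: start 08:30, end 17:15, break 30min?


8h 15m (495 minutes)

Total time = (17×60+15) - (8×60+30)
= 1035 - 510 = 525 min
Minus break: 525 - 30 = 495 min
= 8h 15m


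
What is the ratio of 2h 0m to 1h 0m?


2:1 (2.00)

Duration 1: 120 minutes
Duration 2: 60 minutes
Ratio = 120:60
GCD = 60
Simplified = 2:1
As a decimal: 2/1 = 2.00


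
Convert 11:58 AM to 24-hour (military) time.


Input: 11:58 AM
AM hour stays: 11

11:58


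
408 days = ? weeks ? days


Weeks: 408 ÷ 7 = 58 remainder 2

58 weeks 2 days


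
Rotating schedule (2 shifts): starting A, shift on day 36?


Shift B

Shifts: A, B
Start: A (index 0)
Day 36: (0 + 36 - 1) mod 2
= 35 mod 2
= 1
Index 1 → shift B


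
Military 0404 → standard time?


4:04 AM

Hour: 4
4 < 12 → AM


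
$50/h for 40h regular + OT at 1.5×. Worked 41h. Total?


$2075.00

Regular: 40h × $50 = $2000.00
Overtime: 41 - 40 = 1h
OT pay: 1h × $50 × 1.5 = $75.00
Total = $2000.00 + $75.00 = $2075.00


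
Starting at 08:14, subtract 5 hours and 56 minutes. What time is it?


02:18

Start: 494 minutes from midnight
Subtract: 356 minutes
Remaining: 494 - 356 = 138
Hours: 2, Minutes: 18


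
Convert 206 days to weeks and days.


Weeks: 206 ÷ 7 = 29 remainder 3

29 weeks 3 days


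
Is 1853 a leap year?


Rules: divisible by 4 AND (not by 100 OR by 400)
1853 ÷ 4 = 463 remainder 1 → not divisible by 4
Not divisible by 4 → not a leap year

No


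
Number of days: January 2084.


Month: January (month 1)
January has 31 days

31 days


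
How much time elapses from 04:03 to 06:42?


2h 39m

End time in minutes: 6×60 + 42 = 402
Start time in minutes: 4×60 + 3 = 243
Difference = 402 - 243 = 159 minutes
= 2 hours 39 minutes


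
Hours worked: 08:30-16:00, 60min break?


Total time = (16×60+0) - (8×60+30)
= 960 - 510 = 450 min
Minus break: 450 - 60 = 390 min
= 6h 30m

6h 30m (390 minutes)


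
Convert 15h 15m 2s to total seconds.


Hours: 15 × 3600 = 54000
Minutes: 15 × 60 = 900
Seconds: 2
Total = 54000 + 900 + 2 = 54902

54902 seconds


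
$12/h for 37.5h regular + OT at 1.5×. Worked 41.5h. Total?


$522.00

Regular: 37.5h × $12 = $450.00
Overtime: 41.5 - 37.5 = 4.0h
OT pay: 4.0h × $12 × 1.5 = $72.00
Total = $450.00 + $72.00 = $522.00


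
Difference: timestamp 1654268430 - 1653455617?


812813 seconds (225.8 hours / 9.41 days)

Difference = 1654268430 - 1653455617 = 812813 seconds
In hours: 812813 / 3600 ≈ 225.8
In days: 812813 / 86400 ≈ 9.41


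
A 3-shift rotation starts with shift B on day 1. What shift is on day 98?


Shifts: A, B, C
Start: B (index 1)
Day 98: (1 + 98 - 1) mod 3
= 98 mod 3
= 2
Index 2 → shift C

Shift C


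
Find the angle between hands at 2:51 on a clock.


Hour hand = 2×30 + 51×0.5 = 85.5°
Minute hand = 51×6 = 306°
Difference = |85.5 - 306| = 220.5°
Since > 180°: 360 - 220.5 = 139.5°

139.5°


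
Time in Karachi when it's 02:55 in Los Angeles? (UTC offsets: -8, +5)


15:55

Time difference = UTC+5 - UTC-8 = +13 hours
New hour = (2 + 13) mod 24
= 15 mod 24 = 15
Minutes unchanged → 15:55


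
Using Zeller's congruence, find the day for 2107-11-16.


Zeller's congruence:
q=16, m=11, k=7, j=21
h = (16 + ⌊13×12/5⌋ + 7 + ⌊7/4⌋ + ⌊21/4⌋ - 2×21) mod 7
= (16 + 31 + 7 + 1 + 5 - 42) mod 7
= 18 mod 7 = 4
h=4 → Wednesday

Wednesday


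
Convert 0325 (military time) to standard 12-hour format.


Hour: 3
3 < 12 → AM

3:25 AM


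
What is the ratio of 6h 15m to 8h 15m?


25:33 (0.76)

Duration 1: 375 minutes
Duration 2: 495 minutes
Ratio = 375:495
GCD = 15
Simplified = 25:33
As a decimal: 25/33 ≈ 0.76


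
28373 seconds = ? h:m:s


Hours: 28373 ÷ 3600 = 7 remainder 3173
Minutes: 3173 ÷ 60 = 52 remainder 53
Seconds: 53

7h 52m 53s


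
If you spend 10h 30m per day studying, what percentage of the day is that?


Time: 630 minutes
Day: 1440 minutes
Percentage = (630/1440) × 100 ≈ 43.8%

43.8%


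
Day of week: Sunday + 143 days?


Start: Sunday (index 6)
(6 + 143) mod 7
= 149 mod 7
= 2
Index 2 → Wednesday

Wednesday


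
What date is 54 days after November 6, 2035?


December 30, 2035

Start: November 6, 2035
Add 54 days
November 6 → December 1: 30 - 6 + 1 = 25 days (54 - 25 = 29 left)
December 1 + 29 = December 30, 2035


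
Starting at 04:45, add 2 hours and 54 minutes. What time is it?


07:39

Start: 285 minutes from midnight
Add: 174 minutes
Total: 459 minutes
Hours: 459 ÷ 60 = 7 remainder 39


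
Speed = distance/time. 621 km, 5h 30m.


Distance: 621 km
Time: 5h 30m = 330 min = 330/60 = 11/2 hours
Speed = 621 ÷ (11/2) = 621 × 2 / 11 = 1242/11 ≈ 112.9 km/h

112.9 km/h


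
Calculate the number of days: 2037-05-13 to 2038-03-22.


313 days

From May 13, 2037 to March 22, 2038
Rest of May 2037: 31 - 13 = 18
Full months: June 30, July 31, August 31, September 30, October 31, November 30, December 31, January 31, February 2038 28
Days into March 2038: 22
Total = 18 + 30 + 31 + 31 + 30 + 31 + 30 + 31 + 31 + 28 + 22 = 313 days


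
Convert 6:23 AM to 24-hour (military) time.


06:23

Input: 6:23 AM
AM hour stays: 6


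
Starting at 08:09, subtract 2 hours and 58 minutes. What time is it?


Start: 489 minutes from midnight
Subtract: 178 minutes
Remaining: 489 - 178 = 311
Hours: 5, Minutes: 11

05:11


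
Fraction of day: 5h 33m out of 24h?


0.2313 (23.13%)

Total minutes: 5×60 + 33 = 333
Day = 24×60 = 1440 minutes
Fraction = 333/1440 ≈ 0.2313
As a percentage: 333/1440 × 100 ≈ 23.13%


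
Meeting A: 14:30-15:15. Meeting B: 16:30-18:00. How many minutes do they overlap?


Meeting A: 870-915 (in minutes from midnight)
Meeting B: 990-1080
Overlap start = max(870, 990) = 990
Overlap end = min(915, 1080) = 915
Overlap = max(0, 915 - 990) = 0 min

0 minutes


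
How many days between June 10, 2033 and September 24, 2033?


From June 10, 2033 to September 24, 2033
Rest of June 2033: 30 - 10 = 20
Full months: July 31, August 31
Days into September 2033: 24
Total = 20 + 31 + 31 + 24 = 106 days

106 days


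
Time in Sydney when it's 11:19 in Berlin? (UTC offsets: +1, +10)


Time difference = UTC+10 - UTC+1 = +9 hours
New hour = (11 + 9) mod 24
= 20 mod 24 = 20
Minutes unchanged → 20:19

20:19


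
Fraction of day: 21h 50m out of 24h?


0.9097 (90.97%)

Total minutes: 21×60 + 50 = 1310
Day = 24×60 = 1440 minutes
Fraction = 1310/1440 ≈ 0.9097
As a percentage: 1310/1440 × 100 ≈ 90.97%


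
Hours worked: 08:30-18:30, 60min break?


Total time = (18×60+30) - (8×60+30)
= 1110 - 510 = 600 min
Minus break: 600 - 60 = 540 min
= 9h 0m

9h 0m (540 minutes)


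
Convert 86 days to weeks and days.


12 weeks 2 days

Weeks: 86 ÷ 7 = 12 remainder 2


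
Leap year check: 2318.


No

Rules: divisible by 4 AND (not by 100 OR by 400)
2318 ÷ 4 = 579 remainder 2 → not divisible by 4
Not divisible by 4 → not a leap year


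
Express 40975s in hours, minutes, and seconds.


11h 22m 55s

Hours: 40975 ÷ 3600 = 11 remainder 1375
Minutes: 1375 ÷ 60 = 22 remainder 55
Seconds: 55


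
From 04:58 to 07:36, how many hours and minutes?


End time in minutes: 7×60 + 36 = 456
Start time in minutes: 4×60 + 58 = 298
Difference = 456 - 298 = 158 minutes
= 2 hours 38 minutes

2h 38m


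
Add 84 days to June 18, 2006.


Start: June 18, 2006
Add 84 days
June 18 → July 1: 30 - 18 + 1 = 13 days (84 - 13 = 71 left)
July 1 → August 1: 31 - 1 + 1 = 31 days (71 - 31 = 40 left)
August 1 → September 1: 31 - 1 + 1 = 31 days (40 - 31 = 9 left)
September 1 + 9 = September 10, 2006

September 10, 2006


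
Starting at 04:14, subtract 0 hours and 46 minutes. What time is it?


03:28

Start: 254 minutes from midnight
Subtract: 46 minutes
Remaining: 254 - 46 = 208
Hours: 3, Minutes: 28


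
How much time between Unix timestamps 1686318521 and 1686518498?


Difference = 1686518498 - 1686318521 = 199977 seconds
In hours: 199977 / 3600 ≈ 55.5
In days: 199977 / 86400 ≈ 2.31

199977 seconds (55.5 hours / 2.31 days)


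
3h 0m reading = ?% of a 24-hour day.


12.5%

Time: 180 minutes
Day: 1440 minutes
Percentage = (180/1440) × 100 = 12.5%


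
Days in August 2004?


Month: August (month 8)
August has 31 days

31 days


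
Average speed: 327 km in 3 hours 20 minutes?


98.1 km/h

Distance: 327 km
Time: 3h 20m = 200 min = 200/60 = 10/3 hours
Speed = 327 ÷ (10/3) = 327 × 3 / 10 = 981/10 = 98.1 km/h


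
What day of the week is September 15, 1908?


Tuesday

Zeller's congruence:
q=15, m=9, k=8, j=19
h = (15 + ⌊13×10/5⌋ + 8 + ⌊8/4⌋ + ⌊19/4⌋ - 2×19) mod 7
= (15 + 26 + 8 + 2 + 4 - 38) mod 7
= 17 mod 7 = 3
h=3 → Tuesday


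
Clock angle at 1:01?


24.5°

Hour hand = 1×30 + 1×0.5 = 30.5°
Minute hand = 1×6 = 6°
Difference = |30.5 - 6| = 24.5°


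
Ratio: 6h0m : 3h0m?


2:1 (2.00)

Duration 1: 360 minutes
Duration 2: 180 minutes
Ratio = 360:180
GCD = 180
Simplified = 2:1
As a decimal: 2/1 = 2.00


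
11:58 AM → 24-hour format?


Input: 11:58 AM
AM hour stays: 11

11:58


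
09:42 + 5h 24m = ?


Start: 582 minutes from midnight
Add: 324 minutes
Total: 906 minutes
Hours: 906 ÷ 60 = 15 remainder 6

15:06


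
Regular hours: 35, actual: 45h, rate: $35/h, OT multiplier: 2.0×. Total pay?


$1925.00

Regular: 35h × $35 = $1225.00
Overtime: 45 - 35 = 10h
OT pay: 10h × $35 × 2.0 = $700.00
Total = $1225.00 + $700.00 = $1925.00


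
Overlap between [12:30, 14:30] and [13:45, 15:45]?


Meeting A: 750-870 (in minutes from midnight)
Meeting B: 825-945
Overlap start = max(750, 825) = 825
Overlap end = min(870, 945) = 870
Overlap = max(0, 870 - 825) = 45 min

45 minutes


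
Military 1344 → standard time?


1:44 PM

Hour: 13
13 - 12 = 1 → PM


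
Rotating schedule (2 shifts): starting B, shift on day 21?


Shifts: A, B
Start: B (index 1)
Day 21: (1 + 21 - 1) mod 2
= 21 mod 2
= 1
Index 1 → shift B

Shift B


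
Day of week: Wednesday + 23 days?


Start: Wednesday (index 2)
(2 + 23) mod 7
= 25 mod 7
= 4
Index 4 → Friday

Friday


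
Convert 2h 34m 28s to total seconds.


Hours: 2 × 3600 = 7200
Minutes: 34 × 60 = 2040
Seconds: 28
Total = 7200 + 2040 + 28 = 9268

9268 seconds


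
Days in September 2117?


30 days

Month: September (month 9)
September has 30 days


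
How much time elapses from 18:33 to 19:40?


1h 7m

End time in minutes: 19×60 + 40 = 1180
Start time in minutes: 18×60 + 33 = 1113
Difference = 1180 - 1113 = 67 minutes
= 1 hours 7 minutes


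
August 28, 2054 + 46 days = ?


Start: August 28, 2054
Add 46 days
August 28 → September 1: 31 - 28 + 1 = 4 days (46 - 4 = 42 left)
September 1 → October 1: 30 - 1 + 1 = 30 days (42 - 30 = 12 left)
October 1 + 12 = October 13, 2054

October 13, 2054


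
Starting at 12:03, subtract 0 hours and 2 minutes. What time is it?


Start: 723 minutes from midnight
Subtract: 2 minutes
Remaining: 723 - 2 = 721
Hours: 12, Minutes: 1

12:01


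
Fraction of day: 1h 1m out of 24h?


Total minutes: 1×60 + 1 = 61
Day = 24×60 = 1440 minutes
Fraction = 61/1440 ≈ 0.0424
As a percentage: 61/1440 × 100 ≈ 4.24%

0.0424 (4.24%)


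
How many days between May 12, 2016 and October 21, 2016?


From May 12, 2016 to October 21, 2016
Rest of May 2016: 31 - 12 = 19
Full months: June 30, July 31, August 31, September 30
Days into October 2016: 21
Total = 19 + 30 + 31 + 31 + 30 + 21 = 162 days

162 days


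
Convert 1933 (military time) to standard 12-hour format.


Hour: 19
19 - 12 = 7 → PM

7:33 PM


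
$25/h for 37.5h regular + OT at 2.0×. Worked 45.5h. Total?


$1337.50

Regular: 37.5h × $25 = $937.50
Overtime: 45.5 - 37.5 = 8.0h
OT pay: 8.0h × $25 × 2.0 = $400.00
Total = $937.50 + $400.00 = $1337.50


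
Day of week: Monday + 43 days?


Tuesday

Start: Monday (index 0)
(0 + 43) mod 7
= 43 mod 7
= 1
Index 1 → Tuesday


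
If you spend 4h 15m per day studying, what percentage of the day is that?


Time: 255 minutes
Day: 1440 minutes
Percentage = (255/1440) × 100 ≈ 17.7%

17.7%


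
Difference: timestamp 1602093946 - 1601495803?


598143 seconds (166.2 hours / 6.92 days)

Difference = 1602093946 - 1601495803 = 598143 seconds
In hours: 598143 / 3600 ≈ 166.2
In days: 598143 / 86400 ≈ 6.92


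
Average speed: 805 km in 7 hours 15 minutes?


111.0 km/h

Distance: 805 km
Time: 7h 15m = 435 min = 435/60 = 29/4 hours
Speed = 805 ÷ (29/4) = 805 × 4 / 29 = 3220/29 ≈ 111.0 km/h


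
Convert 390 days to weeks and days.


Weeks: 390 ÷ 7 = 55 remainder 5

55 weeks 5 days


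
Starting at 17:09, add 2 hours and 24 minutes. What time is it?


19:33

Start: 1029 minutes from midnight
Add: 144 minutes
Total: 1173 minutes
Hours: 1173 ÷ 60 = 19 remainder 33


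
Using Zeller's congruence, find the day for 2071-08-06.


Thursday

Zeller's congruence:
q=6, m=8, k=71, j=20
h = (6 + ⌊13×9/5⌋ + 71 + ⌊71/4⌋ + ⌊20/4⌋ - 2×20) mod 7
= (6 + 23 + 71 + 17 + 5 - 40) mod 7
= 82 mod 7 = 5
h=5 → Thursday


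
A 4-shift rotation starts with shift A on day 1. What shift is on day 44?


Shift D

Shifts: A, B, C, D
Start: A (index 0)
Day 44: (0 + 44 - 1) mod 4
= 43 mod 4
= 3
Index 3 → shift D


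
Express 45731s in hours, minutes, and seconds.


12h 42m 11s

Hours: 45731 ÷ 3600 = 12 remainder 2531
Minutes: 2531 ÷ 60 = 42 remainder 11
Seconds: 11


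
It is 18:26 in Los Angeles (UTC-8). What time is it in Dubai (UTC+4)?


06:26 (next day)

Time difference = UTC+4 - UTC-8 = +12 hours
New hour = (18 + 12) mod 24
= 30 mod 24 = 6
Minutes unchanged → 06:26; 30 ≥ 24 → next day


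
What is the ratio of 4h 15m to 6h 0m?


Duration 1: 255 minutes
Duration 2: 360 minutes
Ratio = 255:360
GCD = 15
Simplified = 17:24
As a decimal: 17/24 ≈ 0.71

17:24 (0.71)


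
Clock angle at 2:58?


101.0°

Hour hand = 2×30 + 58×0.5 = 89.0°
Minute hand = 58×6 = 348°
Difference = |89.0 - 348| = 259.0°
Since > 180°: 360 - 259.0 = 101.0°


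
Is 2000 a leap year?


Yes

Rules: divisible by 4 AND (not by 100 OR by 400)
2000 ÷ 4 = 500 exactly → divisible by 4
2000 ÷ 100 = 20 exactly → divisible by 100
2000 ÷ 400 = 5 exactly → divisible by 400
Divisible by 400 → leap year


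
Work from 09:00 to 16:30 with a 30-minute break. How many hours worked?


7h 0m (420 minutes)

Total time = (16×60+30) - (9×60+0)
= 990 - 540 = 450 min
Minus break: 450 - 30 = 420 min
= 7h 0m


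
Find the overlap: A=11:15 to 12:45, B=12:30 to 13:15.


15 minutes

Meeting A: 675-765 (in minutes from midnight)
Meeting B: 750-795
Overlap start = max(675, 750) = 750
Overlap end = min(765, 795) = 765
Overlap = max(0, 765 - 750) = 15 min


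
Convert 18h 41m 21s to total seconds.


67281 seconds

Hours: 18 × 3600 = 64800
Minutes: 41 × 60 = 2460
Seconds: 21
Total = 64800 + 2460 + 21 = 67281


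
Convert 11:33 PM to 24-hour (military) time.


Input: 11:33 PM
PM: 11 + 12 = 23

23:33


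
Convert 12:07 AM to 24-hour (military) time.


00:07

Input: 12:07 AM
12 AM → 00 (midnight)


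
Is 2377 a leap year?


Rules: divisible by 4 AND (not by 100 OR by 400)
2377 ÷ 4 = 594 remainder 1 → not divisible by 4
Not divisible by 4 → not a leap year

No


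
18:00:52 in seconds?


64852 seconds

Hours: 18 × 3600 = 64800
Minutes: 0 × 60 = 0
Seconds: 52
Total = 64800 + 0 + 52 = 64852


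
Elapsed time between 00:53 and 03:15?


End time in minutes: 3×60 + 15 = 195
Start time in minutes: 0×60 + 53 = 53
Difference = 195 - 53 = 142 minutes
= 2 hours 22 minutes

2h 22m


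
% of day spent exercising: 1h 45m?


7.3%

Time: 105 minutes
Day: 1440 minutes
Percentage = (105/1440) × 100 ≈ 7.3%


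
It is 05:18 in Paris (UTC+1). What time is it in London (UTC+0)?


Time difference = UTC+0 - UTC+1 = -1 hours
New hour = (5 -1) mod 24
= 4 mod 24 = 4
Minutes unchanged → 04:18

04:18


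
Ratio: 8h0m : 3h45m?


32:15 (2.13)

Duration 1: 480 minutes
Duration 2: 225 minutes
Ratio = 480:225
GCD = 15
Simplified = 32:15
As a decimal: 32/15 ≈ 2.13


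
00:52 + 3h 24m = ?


Start: 52 minutes from midnight
Add: 204 minutes
Total: 256 minutes
Hours: 256 ÷ 60 = 4 remainder 16

04:16


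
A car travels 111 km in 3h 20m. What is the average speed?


Distance: 111 km
Time: 3h 20m = 200 min = 200/60 = 10/3 hours
Speed = 111 ÷ (10/3) = 111 × 3 / 10 = 333/10 = 33.3 km/h

33.3 km/h


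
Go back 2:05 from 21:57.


Start: 1317 minutes from midnight
Subtract: 125 minutes
Remaining: 1317 - 125 = 1192
Hours: 19, Minutes: 52

19:52


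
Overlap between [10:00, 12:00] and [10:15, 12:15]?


105 minutes

Meeting A: 600-720 (in minutes from midnight)
Meeting B: 615-735
Overlap start = max(600, 615) = 615
Overlap end = min(720, 735) = 720
Overlap = max(0, 720 - 615) = 105 min


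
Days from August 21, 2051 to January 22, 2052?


From August 21, 2051 to January 22, 2052
Rest of August 2051: 31 - 21 = 10
Full months: September 30, October 31, November 30, December 31
Days into January 2052: 22
Total = 10 + 30 + 31 + 30 + 31 + 22 = 154 days

154 days


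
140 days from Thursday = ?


Start: Thursday (index 3)
(3 + 140) mod 7
= 143 mod 7
= 3
Index 3 → Thursday

Thursday


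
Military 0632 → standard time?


Hour: 6
6 < 12 → AM

6:32 AM


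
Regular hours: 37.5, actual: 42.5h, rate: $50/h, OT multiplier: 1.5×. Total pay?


Regular: 37.5h × $50 = $1875.00
Overtime: 42.5 - 37.5 = 5.0h
OT pay: 5.0h × $50 × 1.5 = $375.00
Total = $1875.00 + $375.00 = $2250.00

$2250.00


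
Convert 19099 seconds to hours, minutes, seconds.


Hours: 19099 ÷ 3600 = 5 remainder 1099
Minutes: 1099 ÷ 60 = 18 remainder 19
Seconds: 19

5h 18m 19s


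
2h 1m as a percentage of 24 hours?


0.0840 (8.40%)

Total minutes: 2×60 + 1 = 121
Day = 24×60 = 1440 minutes
Fraction = 121/1440 ≈ 0.0840
As a percentage: 121/1440 × 100 ≈ 8.40%


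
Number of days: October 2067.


31 days

Month: October (month 10)
October has 31 days


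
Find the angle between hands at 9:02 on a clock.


Hour hand = 9×30 + 2×0.5 = 271.0°
Minute hand = 2×6 = 12°
Difference = |271.0 - 12| = 259.0°
Since > 180°: 360 - 259.0 = 101.0°

101.0°


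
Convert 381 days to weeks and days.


Weeks: 381 ÷ 7 = 54 remainder 3

54 weeks 3 days


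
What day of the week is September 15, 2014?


Zeller's congruence:
q=15, m=9, k=14, j=20
h = (15 + ⌊13×10/5⌋ + 14 + ⌊14/4⌋ + ⌊20/4⌋ - 2×20) mod 7
= (15 + 26 + 14 + 3 + 5 - 40) mod 7
= 23 mod 7 = 2
h=2 → Monday

Monday


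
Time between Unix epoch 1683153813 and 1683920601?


Difference = 1683920601 - 1683153813 = 766788 seconds
In hours: 766788 / 3600 ≈ 213.0
In days: 766788 / 86400 ≈ 8.87

766788 seconds (213.0 hours / 8.87 days)


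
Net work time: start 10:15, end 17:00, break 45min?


6h 0m (360 minutes)

Total time = (17×60+0) - (10×60+15)
= 1020 - 615 = 405 min
Minus break: 405 - 45 = 360 min
= 6h 0m


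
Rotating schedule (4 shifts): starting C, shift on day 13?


Shifts: A, B, C, D
Start: C (index 2)
Day 13: (2 + 13 - 1) mod 4
= 14 mod 4
= 2
Index 2 → shift C

Shift C


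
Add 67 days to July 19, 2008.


September 24, 2008

Start: July 19, 2008
Add 67 days
July 19 → August 1: 31 - 19 + 1 = 13 days (67 - 13 = 54 left)
August 1 → September 1: 31 - 1 + 1 = 31 days (54 - 31 = 23 left)
September 1 + 23 = September 24, 2008


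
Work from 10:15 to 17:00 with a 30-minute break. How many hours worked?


Total time = (17×60+0) - (10×60+15)
= 1020 - 615 = 405 min
Minus break: 405 - 30 = 375 min
= 6h 15m

6h 15m (375 minutes)


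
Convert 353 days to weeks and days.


Weeks: 353 ÷ 7 = 50 remainder 3

50 weeks 3 days


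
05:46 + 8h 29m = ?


14:15

Start: 346 minutes from midnight
Add: 509 minutes
Total: 855 minutes
Hours: 855 ÷ 60 = 14 remainder 15


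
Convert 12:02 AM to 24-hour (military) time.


00:02

Input: 12:02 AM
12 AM → 00 (midnight)


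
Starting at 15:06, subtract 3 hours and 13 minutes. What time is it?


11:53

Start: 906 minutes from midnight
Subtract: 193 minutes
Remaining: 906 - 193 = 713
Hours: 11, Minutes: 53


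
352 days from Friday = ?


Start: Friday (index 4)
(4 + 352) mod 7
= 356 mod 7
= 6
Index 6 → Sunday

Sunday


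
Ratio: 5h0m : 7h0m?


5:7 (0.71)

Duration 1: 300 minutes
Duration 2: 420 minutes
Ratio = 300:420
GCD = 60
Simplified = 5:7
As a decimal: 5/7 ≈ 0.71


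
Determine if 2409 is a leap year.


No

Rules: divisible by 4 AND (not by 100 OR by 400)
2409 ÷ 4 = 602 remainder 1 → not divisible by 4
Not divisible by 4 → not a leap year


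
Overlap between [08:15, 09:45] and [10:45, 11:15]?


0 minutes

Meeting A: 495-585 (in minutes from midnight)
Meeting B: 645-675
Overlap start = max(495, 645) = 645
Overlap end = min(585, 675) = 585
Overlap = max(0, 585 - 645) = 0 min


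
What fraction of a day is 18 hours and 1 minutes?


Total minutes: 18×60 + 1 = 1081
Day = 24×60 = 1440 minutes
Fraction = 1081/1440 ≈ 0.7507
As a percentage: 1081/1440 × 100 ≈ 75.07%

0.7507 (75.07%)


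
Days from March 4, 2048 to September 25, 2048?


From March 4, 2048 to September 25, 2048
Rest of March 2048: 31 - 4 = 27
Full months: April 30, May 31, June 30, July 31, August 31
Days into September 2048: 25
Total = 27 + 30 + 31 + 30 + 31 + 31 + 25 = 205 days

205 days


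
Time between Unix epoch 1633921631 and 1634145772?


Difference = 1634145772 - 1633921631 = 224141 seconds
In hours: 224141 / 3600 ≈ 62.3
In days: 224141 / 86400 ≈ 2.59

224141 seconds (62.3 hours / 2.59 days)


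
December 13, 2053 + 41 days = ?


January 23, 2054

Start: December 13, 2053
Add 41 days
December 13 → January 1: 31 - 13 + 1 = 19 days (41 - 19 = 22 left)
January 1 + 22 = January 23, 2054


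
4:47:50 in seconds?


Hours: 4 × 3600 = 14400
Minutes: 47 × 60 = 2820
Seconds: 50
Total = 14400 + 2820 + 50 = 17270

17270 seconds


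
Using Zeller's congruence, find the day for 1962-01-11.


Thursday

Zeller's congruence:
q=11, m=13, k=61, j=19
h = (11 + ⌊13×14/5⌋ + 61 + ⌊61/4⌋ + ⌊19/4⌋ - 2×19) mod 7
= (11 + 36 + 61 + 15 + 4 - 38) mod 7
= 89 mod 7 = 5
h=5 → Thursday


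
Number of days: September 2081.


Month: September (month 9)
September has 30 days

30 days


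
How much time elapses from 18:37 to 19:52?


End time in minutes: 19×60 + 52 = 1192
Start time in minutes: 18×60 + 37 = 1117
Difference = 1192 - 1117 = 75 minutes
= 1 hours 15 minutes

1h 15m


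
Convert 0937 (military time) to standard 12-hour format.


Hour: 9
9 < 12 → AM

9:37 AM


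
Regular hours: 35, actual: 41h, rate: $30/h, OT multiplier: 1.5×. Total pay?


$1320.00

Regular: 35h × $30 = $1050.00
Overtime: 41 - 35 = 6h
OT pay: 6h × $30 × 1.5 = $270.00
Total = $1050.00 + $270.00 = $1320.00


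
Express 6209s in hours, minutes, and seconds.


1h 43m 29s

Hours: 6209 ÷ 3600 = 1 remainder 2609
Minutes: 2609 ÷ 60 = 43 remainder 29
Seconds: 29


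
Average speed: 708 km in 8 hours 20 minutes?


85.0 km/h

Distance: 708 km
Time: 8h 20m = 500 min = 500/60 = 25/3 hours
Speed = 708 ÷ (25/3) = 708 × 3 / 25 = 2124/25 ≈ 85.0 km/h


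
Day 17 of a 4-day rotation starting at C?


Shift C

Shifts: A, B, C, D
Start: C (index 2)
Day 17: (2 + 17 - 1) mod 4
= 18 mod 4
= 2
Index 2 → shift C


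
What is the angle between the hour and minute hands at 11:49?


Hour hand = 11×30 + 49×0.5 = 354.5°
Minute hand = 49×6 = 294°
Difference = |354.5 - 294| = 60.5°

60.5°


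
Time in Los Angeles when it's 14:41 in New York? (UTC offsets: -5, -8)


11:41

Time difference = UTC-8 - UTC-5 = -3 hours
New hour = (14 -3) mod 24
= 11 mod 24 = 11
Minutes unchanged → 11:41


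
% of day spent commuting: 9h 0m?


Time: 540 minutes
Day: 1440 minutes
Percentage = (540/1440) × 100 = 37.5%

37.5%


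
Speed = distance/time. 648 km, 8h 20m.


77.8 km/h

Distance: 648 km
Time: 8h 20m = 500 min = 500/60 = 25/3 hours
Speed = 648 ÷ (25/3) = 648 × 3 / 25 = 1944/25 ≈ 77.8 km/h


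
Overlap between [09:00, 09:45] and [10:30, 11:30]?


Meeting A: 540-585 (in minutes from midnight)
Meeting B: 630-690
Overlap start = max(540, 630) = 630
Overlap end = min(585, 690) = 585
Overlap = max(0, 585 - 630) = 0 min

0 minutes


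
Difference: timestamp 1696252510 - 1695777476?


475034 seconds (132.0 hours / 5.50 days)

Difference = 1696252510 - 1695777476 = 475034 seconds
In hours: 475034 / 3600 ≈ 132.0
In days: 475034 / 86400 ≈ 5.50


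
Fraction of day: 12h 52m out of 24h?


0.5361 (53.61%)

Total minutes: 12×60 + 52 = 772
Day = 24×60 = 1440 minutes
Fraction = 772/1440 ≈ 0.5361
As a percentage: 772/1440 × 100 ≈ 53.61%


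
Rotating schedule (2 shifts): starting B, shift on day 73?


Shift B

Shifts: A, B
Start: B (index 1)
Day 73: (1 + 73 - 1) mod 2
= 73 mod 2
= 1
Index 1 → shift B


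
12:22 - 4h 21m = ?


08:01

Start: 742 minutes from midnight
Subtract: 261 minutes
Remaining: 742 - 261 = 481
Hours: 8, Minutes: 1


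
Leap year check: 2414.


Rules: divisible by 4 AND (not by 100 OR by 400)
2414 ÷ 4 = 603 remainder 2 → not divisible by 4
Not divisible by 4 → not a leap year

No


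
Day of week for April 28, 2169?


Zeller's congruence:
q=28, m=4, k=69, j=21
h = (28 + ⌊13×5/5⌋ + 69 + ⌊69/4⌋ + ⌊21/4⌋ - 2×21) mod 7
= (28 + 13 + 69 + 17 + 5 - 42) mod 7
= 90 mod 7 = 6
h=6 → Friday

Friday


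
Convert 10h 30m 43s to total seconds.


Hours: 10 × 3600 = 36000
Minutes: 30 × 60 = 1800
Seconds: 43
Total = 36000 + 1800 + 43 = 37843

37843 seconds


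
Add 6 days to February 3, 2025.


February 9, 2025

Start: February 3, 2025
Add 6 days
February 3 + 6 = February 9, 2025


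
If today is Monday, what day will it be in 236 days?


Saturday

Start: Monday (index 0)
(0 + 236) mod 7
= 236 mod 7
= 5
Index 5 → Saturday


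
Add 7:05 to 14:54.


21:59

Start: 894 minutes from midnight
Add: 425 minutes
Total: 1319 minutes
Hours: 1319 ÷ 60 = 21 remainder 59


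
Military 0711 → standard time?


Hour: 7
7 < 12 → AM

7:11 AM


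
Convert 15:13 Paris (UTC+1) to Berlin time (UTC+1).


15:13

Time difference = UTC+1 - UTC+1 = +0 hours
New hour = (15 + 0) mod 24
= 15 mod 24 = 15
Minutes unchanged → 15:13


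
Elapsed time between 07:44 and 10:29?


2h 45m

End time in minutes: 10×60 + 29 = 629
Start time in minutes: 7×60 + 44 = 464
Difference = 629 - 464 = 165 minutes
= 2 hours 45 minutes


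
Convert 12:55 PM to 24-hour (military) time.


12:55

Input: 12:55 PM
12 PM → 12 (noon)


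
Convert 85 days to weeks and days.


12 weeks 1 days

Weeks: 85 ÷ 7 = 12 remainder 1


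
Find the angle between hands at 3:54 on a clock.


153.0°

Hour hand = 3×30 + 54×0.5 = 117.0°
Minute hand = 54×6 = 324°
Difference = |117.0 - 324| = 207.0°
Since > 180°: 360 - 207.0 = 153.0°


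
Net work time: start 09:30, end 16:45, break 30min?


6h 45m (405 minutes)

Total time = (16×60+45) - (9×60+30)
= 1005 - 570 = 435 min
Minus break: 435 - 30 = 405 min
= 6h 45m


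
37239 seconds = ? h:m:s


10h 20m 39s

Hours: 37239 ÷ 3600 = 10 remainder 1239
Minutes: 1239 ÷ 60 = 20 remainder 39
Seconds: 39


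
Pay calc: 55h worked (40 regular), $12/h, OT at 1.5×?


Regular: 40h × $12 = $480.00
Overtime: 55 - 40 = 15h
OT pay: 15h × $12 × 1.5 = $270.00
Total = $480.00 + $270.00 = $750.00

$750.00


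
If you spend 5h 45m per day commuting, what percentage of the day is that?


Time: 345 minutes
Day: 1440 minutes
Percentage = (345/1440) × 100 ≈ 24.0%

24.0%


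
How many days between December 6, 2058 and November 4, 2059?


From December 6, 2058 to November 4, 2059
Rest of December 2058: 31 - 6 = 25
Full months: January 31, February 2059 28, March 31, April 30, May 31, June 30, July 31, August 31, September 30, October 31
Days into November 2059: 4
Total = 25 + 31 + 28 + 31 + 30 + 31 + 30 + 31 + 31 + 30 + 31 + 4 = 333 days

333 days


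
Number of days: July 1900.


Month: July (month 7)
July has 31 days

31 days


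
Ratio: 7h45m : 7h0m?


31:28 (1.11)

Duration 1: 465 minutes
Duration 2: 420 minutes
Ratio = 465:420
GCD = 15
Simplified = 31:28
As a decimal: 31/28 ≈ 1.11


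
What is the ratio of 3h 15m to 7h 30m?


Duration 1: 195 minutes
Duration 2: 450 minutes
Ratio = 195:450
GCD = 15
Simplified = 13:30
As a decimal: 13/30 ≈ 0.43

13:30 (0.43)


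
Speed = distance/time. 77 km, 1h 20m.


Distance: 77 km
Time: 1h 20m = 80 min = 80/60 = 4/3 hours
Speed = 77 ÷ (4/3) = 77 × 3 / 4 = 231/4 ≈ 57.8 km/h

57.8 km/h


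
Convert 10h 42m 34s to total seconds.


38554 seconds

Hours: 10 × 3600 = 36000
Minutes: 42 × 60 = 2520
Seconds: 34
Total = 36000 + 2520 + 34 = 38554


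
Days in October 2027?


31 days

Month: October (month 10)
October has 31 days


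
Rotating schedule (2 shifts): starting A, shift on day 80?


Shifts: A, B
Start: A (index 0)
Day 80: (0 + 80 - 1) mod 2
= 79 mod 2
= 1
Index 1 → shift B

Shift B


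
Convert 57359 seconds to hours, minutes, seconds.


15h 55m 59s

Hours: 57359 ÷ 3600 = 15 remainder 3359
Minutes: 3359 ÷ 60 = 55 remainder 59
Seconds: 59


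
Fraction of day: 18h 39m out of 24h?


0.7771 (77.71%)

Total minutes: 18×60 + 39 = 1119
Day = 24×60 = 1440 minutes
Fraction = 1119/1440 ≈ 0.7771
As a percentage: 1119/1440 × 100 ≈ 77.71%


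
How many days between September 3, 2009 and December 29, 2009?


117 days

From September 3, 2009 to December 29, 2009
Rest of September 2009: 30 - 3 = 27
Full months: October 31, November 30
Days into December 2009: 29
Total = 27 + 31 + 30 + 29 = 117 days


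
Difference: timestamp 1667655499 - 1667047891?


Difference = 1667655499 - 1667047891 = 607608 seconds
In hours: 607608 / 3600 ≈ 168.8
In days: 607608 / 86400 ≈ 7.03

607608 seconds (168.8 hours / 7.03 days)


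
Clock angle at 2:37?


143.5°

Hour hand = 2×30 + 37×0.5 = 78.5°
Minute hand = 37×6 = 222°
Difference = |78.5 - 222| = 143.5°


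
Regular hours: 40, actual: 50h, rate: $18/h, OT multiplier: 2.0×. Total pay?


$1080.00

Regular: 40h × $18 = $720.00
Overtime: 50 - 40 = 10h
OT pay: 10h × $18 × 2.0 = $360.00
Total = $720.00 + $360.00 = $1080.00
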